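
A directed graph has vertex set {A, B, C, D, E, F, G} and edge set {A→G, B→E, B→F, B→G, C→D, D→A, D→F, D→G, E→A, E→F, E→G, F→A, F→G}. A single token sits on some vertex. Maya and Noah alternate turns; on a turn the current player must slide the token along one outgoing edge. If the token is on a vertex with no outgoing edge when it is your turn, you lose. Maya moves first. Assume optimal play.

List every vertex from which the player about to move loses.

Label each position W (a win for the player to move) or L (a loss). A position with no legal move is L; any other position is W exactly when some move reaches an L, and L when every move reaches a W.
Every edge goes from a vertex to one that appears earlier in the order G, A, F, D, E, B, C, so processing vertices in that order labels each vertex after all of its successors.
G: no outgoing edge → L
A: reaches L-position G → W
F: reaches L-position G → W
D: reaches L-position G → W
E: reaches L-position G → W
B: reaches L-position G → W
C: only reaches D(W), which is W → L
The losing starting vertices are exactly the entries labelled L in this table (2 of them).

C, G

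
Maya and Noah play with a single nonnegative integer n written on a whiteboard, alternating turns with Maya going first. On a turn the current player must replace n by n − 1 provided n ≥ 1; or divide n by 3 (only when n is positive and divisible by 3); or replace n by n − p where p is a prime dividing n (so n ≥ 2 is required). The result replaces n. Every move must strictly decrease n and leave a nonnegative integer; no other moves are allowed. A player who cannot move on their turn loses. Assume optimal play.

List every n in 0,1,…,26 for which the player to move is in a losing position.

0, 4, 8, 14, 18, 22, 25

Work bottom-up. With no move the player to move loses. Otherwise the position is W if at least one move leads to an L position for the opponent, and L if every move leads to a W.
n=0: no move → L
n=1: →0(L), so W
n=2: →0(L), so W
n=3: →0(L), so W
n=4: →2(W), 3(W) — all W, so L
n=5: →0(L), so W
n=6: →4(L), so W
n=7: →0(L), so W
n=8: →6(W), 7(W) — all W, so L
n=9: →8(L), so W
n=10: →8(L), so W
n=11: →0(L), so W
n=12: →4(L), so W
n=13: →0(L), so W
n=14: →7(W), 12(W), 13(W) — all W, so L
n=15: →14(L), so W
n=16: →14(L), so W
n=17: →0(L), so W
n=18: →6(W), 15(W), 16(W), 17(W) — all W, so L
n=19: →0(L), so W
n=20: →18(L), so W
n=21: →14(L), so W
n=22: →11(W), 20(W), 21(W) — all W, so L
n=23: →0(L), so W
n=24: →8(L), so W
n=25: →20(W), 24(W) — all W, so L
n=26: →25(L), so W
Reading off the rows marked L gives the requested list; there are 7 such values of n.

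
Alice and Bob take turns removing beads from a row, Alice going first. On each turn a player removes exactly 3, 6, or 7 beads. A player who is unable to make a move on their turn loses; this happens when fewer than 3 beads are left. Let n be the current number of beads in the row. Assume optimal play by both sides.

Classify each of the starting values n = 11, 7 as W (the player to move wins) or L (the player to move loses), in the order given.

11: L, 7: W

Positions with no move are L. A position that does have a move is losing for the player to move precisely when every available move leads to a winning position for the opponent. Fill in the labels:
n=0: no move → L
n=1: no move → L
n=2: no move → L
n=3: reaches L-position 0 → W
n=4: reaches L-position 1 → W
n=5: reaches L-position 2 → W
n=6: reaches L-position 0 → W
n=7: reaches L-position 1 → W
n=8: reaches L-position 2 → W
n=9: reaches L-position 2 → W
n=10: only reaches 7(W), 4(W), 3(W), all W → L
n=11: only reaches 8(W), 5(W), 4(W), all W → L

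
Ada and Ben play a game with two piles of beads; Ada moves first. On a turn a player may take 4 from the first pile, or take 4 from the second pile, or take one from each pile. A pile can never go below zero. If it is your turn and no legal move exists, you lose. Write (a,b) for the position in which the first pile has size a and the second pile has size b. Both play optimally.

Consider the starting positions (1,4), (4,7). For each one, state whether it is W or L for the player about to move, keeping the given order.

Use the standard recursion: the mover loses at a terminal position; elsewhere, the mover wins exactly when some move hands the opponent an L position.
No move ever increases a pile, so every position that can arise here has a ≤ 4 and b ≤ 7; it is enough to label the cells with 0 ≤ a ≤ 4 and 0 ≤ b ≤ 7.
Every move lowers a or b (never raises either), so fill the grid row by row in increasing a, and left to right within a row: each cell's successors are then already labelled.
      b=0  b=1  b=2  b=3  b=4  b=5  b=6  b=7
a=0:    L    L    L    L    W    W    W    W
a=1:    L    W    W    W    W    L    L    L
a=2:    L    W    L    L    W    L    W    W
a=3:    L    W    L    W    W    L    W    L
a=4:    W    W    W    W    L    L    W    L
Cells with no legal move (terminal, hence L): (0,0), (0,1), (0,2), (0,3), (1,0), (2,0), (3,0).
The remaining L cells, each justified by listing all of its moves:
(1,5): L (options (1,1)(W), (0,4)(W) are all W)
(1,6): L (options (1,2)(W), (0,5)(W) are all W)
(1,7): L (options (1,3)(W), (0,6)(W) are all W)
(2,2): L (sole option (1,1)(W) is W)
(2,3): L (sole option (1,2)(W) is W)
(2,5): L (options (2,1)(W), (1,4)(W) are all W)
(3,2): L (sole option (2,1)(W) is W)
(3,5): L (options (3,1)(W), (2,4)(W) are all W)
(3,7): L (options (3,3)(W), (2,6)(W) are all W)
(4,4): L (options (0,4)(W), (4,0)(W), (3,3)(W) are all W)
(4,5): L (options (0,5)(W), (4,1)(W), (3,4)(W) are all W)
(4,7): L (options (0,7)(W), (4,3)(W), (3,6)(W) are all W)
Every other cell has at least one move into one of the L cells above, so it is W.
(1,4): the move to (1,0) reaches an L cell, so W
(4,7): one of the L cells justified above, so L

(1,4): W, (4,7): L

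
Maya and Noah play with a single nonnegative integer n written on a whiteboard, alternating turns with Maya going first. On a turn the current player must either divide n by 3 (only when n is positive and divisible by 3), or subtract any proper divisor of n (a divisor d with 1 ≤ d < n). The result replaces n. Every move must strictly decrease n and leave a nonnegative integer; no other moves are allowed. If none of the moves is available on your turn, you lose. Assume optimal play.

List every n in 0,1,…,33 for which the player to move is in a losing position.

Classify positions by backward induction: terminal positions (no move available) are L. From any other position, the mover wins iff some move reaches an L.
n=0: no move → L
n=1: no move → L
n=2: can move to 1, which is L ⇒ W
n=3: can move to 1, which is L ⇒ W
n=4: moves to 2(W), 3(W); every one is W ⇒ L
n=5: can move to 4, which is L ⇒ W
n=6: can move to 4, which is L ⇒ W
n=7: the only move is to 6(W), a W ⇒ L
n=8: can move to 4, which is L ⇒ W
n=9: moves to 3(W), 6(W), 8(W); every one is W ⇒ L
n=10: can move to 9, which is L ⇒ W
n=11: the only move is to 10(W), a W ⇒ L
n=12: can move to 4, which is L ⇒ W
n=13: the only move is to 12(W), a W ⇒ L
n=14: can move to 7, which is L ⇒ W
n=15: moves to 5(W), 10(W), 12(W), 14(W); every one is W ⇒ L
n=16: can move to 15, which is L ⇒ W
n=17: the only move is to 16(W), a W ⇒ L
n=18: can move to 9, which is L ⇒ W
n=19: the only move is to 18(W), a W ⇒ L
n=20: can move to 15, which is L ⇒ W
n=21: can move to 7, which is L ⇒ W
n=22: can move to 11, which is L ⇒ W
n=23: the only move is to 22(W), a W ⇒ L
n=24: can move to 23, which is L ⇒ W
n=25: moves to 20(W), 24(W); every one is W ⇒ L
n=26: can move to 13, which is L ⇒ W
n=27: can move to 9, which is L ⇒ W
n=28: moves to 14(W), 21(W), 24(W), 26(W), 27(W); every one is W ⇒ L
n=29: can move to 28, which is L ⇒ W
n=30: can move to 15, which is L ⇒ W
n=31: the only move is to 30(W), a W ⇒ L
n=32: can move to 28, which is L ⇒ W
n=33: can move to 11, which is L ⇒ W
Reading off the rows marked L gives the requested list; there are 14 such values of n.

0, 1, 4, 7, 9, 11, 13, 15, 17, 19, 23, 25, 28, 31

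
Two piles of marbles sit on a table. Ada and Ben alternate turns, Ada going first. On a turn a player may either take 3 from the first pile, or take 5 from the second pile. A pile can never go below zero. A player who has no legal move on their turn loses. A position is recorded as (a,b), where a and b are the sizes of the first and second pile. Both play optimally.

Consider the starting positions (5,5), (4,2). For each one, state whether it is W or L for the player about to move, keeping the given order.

Label each position W (a win for the player to move) or L (a loss). A position with no legal move is L; any other position is W exactly when some move reaches an L, and L when every move reaches a W.
No move ever increases a pile, so every position that can arise here has a ≤ 5 and b ≤ 5; it is enough to label the cells with 0 ≤ a ≤ 5 and 0 ≤ b ≤ 5.
Every move lowers a or b (never raises either), so fill the grid row by row in increasing a, and left to right within a row: each cell's successors are then already labelled.
      b=0  b=1  b=2  b=3  b=4  b=5
a=0:    L    L    L    L    L    W
a=1:    L    L    L    L    L    W
a=2:    L    L    L    L    L    W
a=3:    W    W    W    W    W    L
a=4:    W    W    W    W    W    L
a=5:    W    W    W    W    W    L
Cells with no legal move (terminal, hence L): (0,0), (0,1), (0,2), (0,3), (0,4), (1,0), (1,1), (1,2), (1,3), (1,4), (2,0), (2,1), (2,2), (2,3), (2,4).
The remaining L cells, each justified by listing all of its moves:
(3,5): L (options (0,5)(W), (3,0)(W) are all W)
(4,5): L (options (1,5)(W), (4,0)(W) are all W)
(5,5): L (options (2,5)(W), (5,0)(W) are all W)
Every other cell has at least one move into one of the L cells above, so it is W.
(5,5): one of the L cells justified above, so L
(4,2): the move to (1,2) reaches an L cell, so W

(5,5): L, (4,2): W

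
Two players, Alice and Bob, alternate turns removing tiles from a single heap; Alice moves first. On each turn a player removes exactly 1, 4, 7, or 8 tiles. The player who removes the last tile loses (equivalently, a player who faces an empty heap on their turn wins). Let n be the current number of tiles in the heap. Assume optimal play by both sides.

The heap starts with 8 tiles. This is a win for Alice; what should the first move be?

Remove 7, leaving 1.

Use the standard recursion: the mover wins at a terminal position; elsewhere, the mover wins exactly when some move hands the opponent an L position.
n=0: no move; the opponent has just taken the last tile and therefore loses → W
n=1: only reaches 0(W), which is W → L
n=2: reaches L-position 1 → W
n=3: only reaches 2(W), which is W → L
n=4: reaches L-position 3 → W
n=5: reaches L-position 1 → W
n=6: only reaches 5(W), 2(W), all W → L
n=7: reaches L-position 6 → W
n=8: reaches L-position 1 → W
From 8, the L positions reachable in one move are: 1.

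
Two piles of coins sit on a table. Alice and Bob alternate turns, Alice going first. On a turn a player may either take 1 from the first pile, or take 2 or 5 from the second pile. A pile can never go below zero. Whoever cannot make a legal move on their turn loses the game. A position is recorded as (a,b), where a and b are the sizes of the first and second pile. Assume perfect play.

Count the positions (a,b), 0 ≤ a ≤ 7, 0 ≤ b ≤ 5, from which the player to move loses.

20

Label each position W (a win for the player to move) or L (a loss). A position with no legal move is L; any other position is W exactly when some move reaches an L, and L when every move reaches a W.
Every move lowers a or b (never raises either), so fill the grid row by row in increasing a, and left to right within a row: each cell's successors are then already labelled.
      b=0  b=1  b=2  b=3  b=4  b=5
a=0:    L    L    W    W    L    W
a=1:    W    W    L    L    W    W
a=2:    L    L    W    W    L    W
a=3:    W    W    L    L    W    W
a=4:    L    L    W    W    L    W
a=5:    W    W    L    L    W    W
a=6:    L    L    W    W    L    W
a=7:    W    W    L    L    W    W
Cells with no legal move (terminal, hence L): (0,0), (0,1).
The remaining L cells, each justified by listing all of its moves:
(0,4): →(0,2)(W) only, which is W, so L
(1,2): →(0,2)(W), (1,0)(W) — all W, so L
(1,3): →(0,3)(W), (1,1)(W) — all W, so L
(2,0): →(1,0)(W) only, which is W, so L
(2,1): →(1,1)(W) only, which is W, so L
(2,4): →(1,4)(W), (2,2)(W) — all W, so L
(3,2): →(2,2)(W), (3,0)(W) — all W, so L
(3,3): →(2,3)(W), (3,1)(W) — all W, so L
(4,0): →(3,0)(W) only, which is W, so L
(4,1): →(3,1)(W) only, which is W, so L
(4,4): →(3,4)(W), (4,2)(W) — all W, so L
(5,2): →(4,2)(W), (5,0)(W) — all W, so L
(5,3): →(4,3)(W), (5,1)(W) — all W, so L
(6,0): →(5,0)(W) only, which is W, so L
(6,1): →(5,1)(W) only, which is W, so L
(6,4): →(5,4)(W), (6,2)(W) — all W, so L
(7,2): →(6,2)(W), (7,0)(W) — all W, so L
(7,3): →(6,3)(W), (7,1)(W) — all W, so L
Every other cell has at least one move into one of the L cells above, so it is W.
L cells per row: a=0: 3, a=1: 2, a=2: 3, a=3: 2, a=4: 3, a=5: 2, a=6: 3, a=7: 2; total 20.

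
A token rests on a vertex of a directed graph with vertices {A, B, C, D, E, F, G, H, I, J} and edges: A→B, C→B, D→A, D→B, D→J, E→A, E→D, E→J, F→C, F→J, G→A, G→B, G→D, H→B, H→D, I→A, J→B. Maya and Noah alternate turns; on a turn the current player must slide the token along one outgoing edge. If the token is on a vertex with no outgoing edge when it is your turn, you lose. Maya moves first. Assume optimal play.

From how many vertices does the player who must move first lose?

Compute win/loss labels from the base case upward. A position with no move is L. Any other position is W if it can reach an L in one move, else L.
Every edge goes from a vertex to one that appears earlier in the order B, J, A, D, E, H, C, I, F, G, so processing vertices in that order labels each vertex after all of its successors.
B: no outgoing edge → L
J: →B(L), so W
A: →B(L), so W
D: →B(L), so W
E: →D(W), A(W), J(W) — all W, so L
H: →B(L), so W
C: →B(L), so W
I: →A(W) only, which is W, so L
F: →C(W), J(W) — all W, so L
G: →B(L), so W
The L vertices are B, E, F, I; that is 4 in all.

4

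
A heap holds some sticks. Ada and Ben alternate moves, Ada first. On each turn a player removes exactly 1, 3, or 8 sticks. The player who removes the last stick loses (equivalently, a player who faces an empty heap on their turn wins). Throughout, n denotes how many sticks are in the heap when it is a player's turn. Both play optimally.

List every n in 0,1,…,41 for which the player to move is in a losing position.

Use the standard recursion: the mover wins at a terminal position; elsewhere, the mover wins exactly when some move hands the opponent an L position.
n=0: no move; the opponent has just taken the last stick and therefore loses → W
n=1: L (sole option 0(W) is W)
n=2: W (go to 1, an L position)
n=3: L (options 2(W), 0(W) are all W)
n=4: W (go to 3, an L position)
n=5: L (options 4(W), 2(W) are all W)
n=6: W (go to 5, an L position)
n=7: L (options 6(W), 4(W) are all W)
n=8: W (go to 7, an L position)
n=9: W (go to 1, an L position)
n=10: W (go to 7, an L position)
n=11: W (go to 3, an L position)
n=12: L (options 11(W), 9(W), 4(W) are all W)
n=13: W (go to 12, an L position)
n=14: L (options 13(W), 11(W), 6(W) are all W)
n=15: W (go to 14, an L position)
n=16: L (options 15(W), 13(W), 8(W) are all W)
n=17: W (go to 16, an L position)
n=18: L (options 17(W), 15(W), 10(W) are all W)
n=19: W (go to 18, an L position)
n=20: W (go to 12, an L position)
n=21: W (go to 18, an L position)
n=22: W (go to 14, an L position)
n=23: L (options 22(W), 20(W), 15(W) are all W)
n=24: W (go to 23, an L position)
n=25: L (options 24(W), 22(W), 17(W) are all W)
n=26: W (go to 25, an L position)
n=27: L (options 26(W), 24(W), 19(W) are all W)
n=28: W (go to 27, an L position)
n=29: L (options 28(W), 26(W), 21(W) are all W)
n=30: W (go to 29, an L position)
n=31: W (go to 23, an L position)
n=32: W (go to 29, an L position)
n=33: W (go to 25, an L position)
n=34: L (options 33(W), 31(W), 26(W) are all W)
n=35: W (go to 34, an L position)
n=36: L (options 35(W), 33(W), 28(W) are all W)
n=37: W (go to 36, an L position)
n=38: L (options 37(W), 35(W), 30(W) are all W)
n=39: W (go to 38, an L position)
n=40: L (options 39(W), 37(W), 32(W) are all W)
n=41: W (go to 40, an L position)
Reading off the rows marked L gives the requested list; there are 16 such values of n.

1, 3, 5, 7, 12, 14, 16, 18, 23, 25, 27, 29, 34, 36, 38, 40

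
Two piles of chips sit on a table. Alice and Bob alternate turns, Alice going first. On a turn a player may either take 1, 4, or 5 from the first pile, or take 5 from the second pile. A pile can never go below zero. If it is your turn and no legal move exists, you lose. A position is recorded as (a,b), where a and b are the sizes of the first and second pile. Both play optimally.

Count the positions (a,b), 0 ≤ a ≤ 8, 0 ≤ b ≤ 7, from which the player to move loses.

Positions with no move are L. A position that does have a move is losing for the player to move precisely when every available move leads to a winning position for the opponent. Fill in the labels:
Every move lowers a or b (never raises either), so fill the grid row by row in increasing a, and left to right within a row: each cell's successors are then already labelled.
      b=0  b=1  b=2  b=3  b=4  b=5  b=6  b=7
a=0:    L    L    L    L    L    W    W    W
a=1:    W    W    W    W    W    L    L    L
a=2:    L    L    L    L    L    W    W    W
a=3:    W    W    W    W    W    L    L    L
a=4:    W    W    W    W    W    W    W    W
a=5:    W    W    W    W    W    W    W    W
a=6:    W    W    W    W    W    W    W    W
a=7:    W    W    W    W    W    W    W    W
a=8:    L    L    L    L    L    W    W    W
Cells with no legal move (terminal, hence L): (0,0), (0,1), (0,2), (0,3), (0,4).
The remaining L cells, each justified by listing all of its moves:
(1,5): only reaches (0,5)(W), (1,0)(W), all W → L
(1,6): only reaches (0,6)(W), (1,1)(W), all W → L
(1,7): only reaches (0,7)(W), (1,2)(W), all W → L
(2,0): only reaches (1,0)(W), which is W → L
(2,1): only reaches (1,1)(W), which is W → L
(2,2): only reaches (1,2)(W), which is W → L
(2,3): only reaches (1,3)(W), which is W → L
(2,4): only reaches (1,4)(W), which is W → L
(3,5): only reaches (2,5)(W), (3,0)(W), all W → L
(3,6): only reaches (2,6)(W), (3,1)(W), all W → L
(3,7): only reaches (2,7)(W), (3,2)(W), all W → L
(8,0): only reaches (7,0)(W), (4,0)(W), (3,0)(W), all W → L
(8,1): only reaches (7,1)(W), (4,1)(W), (3,1)(W), all W → L
(8,2): only reaches (7,2)(W), (4,2)(W), (3,2)(W), all W → L
(8,3): only reaches (7,3)(W), (4,3)(W), (3,3)(W), all W → L
(8,4): only reaches (7,4)(W), (4,4)(W), (3,4)(W), all W → L
Every other cell has at least one move into one of the L cells above, so it is W.
L cells per row: a=0: 5, a=1: 3, a=2: 5, a=3: 3, a=4: 0, a=5: 0, a=6: 0, a=7: 0, a=8: 5; total 21.

21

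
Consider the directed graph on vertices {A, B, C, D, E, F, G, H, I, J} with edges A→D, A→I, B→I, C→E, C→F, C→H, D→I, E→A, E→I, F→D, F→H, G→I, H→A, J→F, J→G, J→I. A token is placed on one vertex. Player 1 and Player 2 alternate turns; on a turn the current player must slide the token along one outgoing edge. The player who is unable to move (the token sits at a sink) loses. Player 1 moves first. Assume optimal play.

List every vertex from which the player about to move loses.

Label each position W (a win for the player to move) or L (a loss). A position with no legal move is L; any other position is W exactly when some move reaches an L, and L when every move reaches a W.
Every edge goes from a vertex to one that appears earlier in the order I, D, A, G, H, F, B, J, E, C, so processing vertices in that order labels each vertex after all of its successors.
I: no outgoing edge → L
D: →I(L), so W
A: →I(L), so W
G: →I(L), so W
H: →A(W) only, which is W, so L
F: →H(L), so W
B: →I(L), so W
J: →I(L), so W
E: →I(L), so W
C: →H(L), so W
Reading off the rows marked L gives the requested list; there are 2 such vertices.

H, I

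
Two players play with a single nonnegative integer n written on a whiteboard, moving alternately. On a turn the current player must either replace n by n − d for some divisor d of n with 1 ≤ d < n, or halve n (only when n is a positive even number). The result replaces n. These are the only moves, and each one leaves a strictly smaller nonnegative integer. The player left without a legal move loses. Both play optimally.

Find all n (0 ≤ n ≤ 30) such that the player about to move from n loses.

0, 1, 3, 5, 7, 9, 11, 13, 15, 17, 19, 21, 23, 25, 27, 29

Classify positions by backward induction: terminal positions (no move available) are L. From any other position, the mover wins iff some move reaches an L.
n=0: no move → L
n=1: no move → L
n=2: can move to 1, which is L ⇒ W
n=3: the only move is to 2(W), a W ⇒ L
n=4: can move to 3, which is L ⇒ W
n=5: the only move is to 4(W), a W ⇒ L
n=6: can move to 3, which is L ⇒ W
n=7: the only move is to 6(W), a W ⇒ L
n=8: can move to 7, which is L ⇒ W
n=9: moves to 6(W), 8(W); every one is W ⇒ L
n=10: can move to 5, which is L ⇒ W
n=11: the only move is to 10(W), a W ⇒ L
n=12: can move to 9, which is L ⇒ W
n=13: the only move is to 12(W), a W ⇒ L
n=14: can move to 7, which is L ⇒ W
n=15: moves to 10(W), 12(W), 14(W); every one is W ⇒ L
n=16: can move to 15, which is L ⇒ W
n=17: the only move is to 16(W), a W ⇒ L
n=18: can move to 9, which is L ⇒ W
n=19: the only move is to 18(W), a W ⇒ L
n=20: can move to 15, which is L ⇒ W
n=21: moves to 14(W), 18(W), 20(W); every one is W ⇒ L
n=22: can move to 11, which is L ⇒ W
n=23: the only move is to 22(W), a W ⇒ L
n=24: can move to 21, which is L ⇒ W
n=25: moves to 20(W), 24(W); every one is W ⇒ L
n=26: can move to 13, which is L ⇒ W
n=27: moves to 18(W), 24(W), 26(W); every one is W ⇒ L
n=28: can move to 21, which is L ⇒ W
n=29: the only move is to 28(W), a W ⇒ L
n=30: can move to 15, which is L ⇒ W
The losing starting values of n are exactly the entries labelled L in this table (16 of them).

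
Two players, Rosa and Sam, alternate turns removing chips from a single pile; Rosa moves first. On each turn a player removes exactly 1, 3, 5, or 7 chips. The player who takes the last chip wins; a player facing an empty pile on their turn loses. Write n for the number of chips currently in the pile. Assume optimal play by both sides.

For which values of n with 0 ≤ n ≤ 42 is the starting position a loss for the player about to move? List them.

Positions with no move are L. A position that does have a move is losing for the player to move precisely when every available move leads to a winning position for the opponent. Fill in the labels:
n=0: no move → L
n=1: can move to 0, which is L ⇒ W
n=2: the only move is to 1(W), a W ⇒ L
n=3: can move to 2, which is L ⇒ W
n=4: moves to 3(W), 1(W); every one is W ⇒ L
n=5: can move to 4, which is L ⇒ W
n=6: moves to 5(W), 3(W), 1(W); every one is W ⇒ L
n=7: can move to 6, which is L ⇒ W
n=8: moves to 7(W), 5(W), 3(W), 1(W); every one is W ⇒ L
n=9: can move to 8, which is L ⇒ W
n=10: moves to 9(W), 7(W), 5(W), 3(W); every one is W ⇒ L
n=11: can move to 10, which is L ⇒ W
n=12: moves to 11(W), 9(W), 7(W), 5(W); every one is W ⇒ L
n=13: can move to 12, which is L ⇒ W
n=14: moves to 13(W), 11(W), 9(W), 7(W); every one is W ⇒ L
n=15: can move to 14, which is L ⇒ W
n=16: moves to 15(W), 13(W), 11(W), 9(W); every one is W ⇒ L
n=17: can move to 16, which is L ⇒ W
n=18: moves to 17(W), 15(W), 13(W), 11(W); every one is W ⇒ L
n=19: can move to 18, which is L ⇒ W
n=20: moves to 19(W), 17(W), 15(W), 13(W); every one is W ⇒ L
n=21: can move to 20, which is L ⇒ W
n=22: moves to 21(W), 19(W), 17(W), 15(W); every one is W ⇒ L
n=23: can move to 22, which is L ⇒ W
n=24: moves to 23(W), 21(W), 19(W), 17(W); every one is W ⇒ L
n=25: can move to 24, which is L ⇒ W
n=26: moves to 25(W), 23(W), 21(W), 19(W); every one is W ⇒ L
n=27: can move to 26, which is L ⇒ W
n=28: moves to 27(W), 25(W), 23(W), 21(W); every one is W ⇒ L
n=29: can move to 28, which is L ⇒ W
n=30: moves to 29(W), 27(W), 25(W), 23(W); every one is W ⇒ L
n=31: can move to 30, which is L ⇒ W
n=32: moves to 31(W), 29(W), 27(W), 25(W); every one is W ⇒ L
n=33: can move to 32, which is L ⇒ W
n=34: moves to 33(W), 31(W), 29(W), 27(W); every one is W ⇒ L
n=35: can move to 34, which is L ⇒ W
n=36: moves to 35(W), 33(W), 31(W), 29(W); every one is W ⇒ L
n=37: can move to 36, which is L ⇒ W
n=38: moves to 37(W), 35(W), 33(W), 31(W); every one is W ⇒ L
n=39: can move to 38, which is L ⇒ W
n=40: moves to 39(W), 37(W), 35(W), 33(W); every one is W ⇒ L
n=41: can move to 40, which is L ⇒ W
n=42: moves to 41(W), 39(W), 37(W), 35(W); every one is W ⇒ L
Reading off the rows marked L gives the requested list; there are 22 such values of n.

0, 2, 4, 6, 8, 10, 12, 14, 16, 18, 20, 22, 24, 26, 28, 30, 32, 34, 36, 38, 40, 42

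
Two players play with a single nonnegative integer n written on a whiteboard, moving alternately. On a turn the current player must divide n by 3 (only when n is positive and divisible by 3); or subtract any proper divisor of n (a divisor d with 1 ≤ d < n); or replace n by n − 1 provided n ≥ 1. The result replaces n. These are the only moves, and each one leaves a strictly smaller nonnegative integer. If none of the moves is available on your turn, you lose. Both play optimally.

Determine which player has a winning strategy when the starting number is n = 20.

Build the W/L table. Terminal = L. A non-terminal position is W if it has a move to some L; otherwise it is L.
n=0: no move → L
n=1: →0(L), so W
n=2: →1(W) only, which is W, so L
n=3: →2(L), so W
n=4: →2(L), so W
n=5: →4(W) only, which is W, so L
n=6: →2(L), so W
n=7: →6(W) only, which is W, so L
n=8: →7(L), so W
n=9: →3(W), 6(W), 8(W) — all W, so L
n=10: →5(L), so W
n=11: →10(W) only, which is W, so L
n=12: →9(L), so W
n=13: →12(W) only, which is W, so L
n=14: →7(L), so W
n=15: →5(L), so W
n=16: →8(W), 12(W), 14(W), 15(W) — all W, so L
n=17: →16(L), so W
n=18: →9(L), so W
n=19: →18(W) only, which is W, so L
n=20: →16(L), so W
The starting position 20 is W: the player to move should move to 16, handing over an L position.

The first player wins.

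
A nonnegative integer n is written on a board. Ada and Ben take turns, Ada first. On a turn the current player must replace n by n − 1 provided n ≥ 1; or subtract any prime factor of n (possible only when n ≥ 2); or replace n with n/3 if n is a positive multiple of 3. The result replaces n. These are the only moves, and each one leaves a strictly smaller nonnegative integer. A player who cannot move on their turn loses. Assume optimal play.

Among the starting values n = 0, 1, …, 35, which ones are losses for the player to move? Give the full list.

0, 4, 8, 14, 18, 22, 25, 27, 32, 35

Label each position W (a win for the player to move) or L (a loss). A position with no legal move is L; any other position is W exactly when some move reaches an L, and L when every move reaches a W.
n=0: no move → L
n=1: W (go to 0, an L position)
n=2: W (go to 0, an L position)
n=3: W (go to 0, an L position)
n=4: L (options 2(W), 3(W) are all W)
n=5: W (go to 0, an L position)
n=6: W (go to 4, an L position)
n=7: W (go to 0, an L position)
n=8: L (options 6(W), 7(W) are all W)
n=9: W (go to 8, an L position)
n=10: W (go to 8, an L position)
n=11: W (go to 0, an L position)
n=12: W (go to 4, an L position)
n=13: W (go to 0, an L position)
n=14: L (options 7(W), 12(W), 13(W) are all W)
n=15: W (go to 14, an L position)
n=16: W (go to 14, an L position)
n=17: W (go to 0, an L position)
n=18: L (options 6(W), 15(W), 16(W), 17(W) are all W)
n=19: W (go to 0, an L position)
n=20: W (go to 18, an L position)
n=21: W (go to 14, an L position)
n=22: L (options 11(W), 20(W), 21(W) are all W)
n=23: W (go to 0, an L position)
n=24: W (go to 8, an L position)
n=25: L (options 20(W), 24(W) are all W)
n=26: W (go to 25, an L position)
n=27: L (options 9(W), 24(W), 26(W) are all W)
n=28: W (go to 27, an L position)
n=29: W (go to 0, an L position)
n=30: W (go to 25, an L position)
n=31: W (go to 0, an L position)
n=32: L (options 30(W), 31(W) are all W)
n=33: W (go to 22, an L position)
n=34: W (go to 32, an L position)
n=35: L (options 28(W), 30(W), 34(W) are all W)
Reading off the rows marked L gives the requested list; there are 10 such values of n.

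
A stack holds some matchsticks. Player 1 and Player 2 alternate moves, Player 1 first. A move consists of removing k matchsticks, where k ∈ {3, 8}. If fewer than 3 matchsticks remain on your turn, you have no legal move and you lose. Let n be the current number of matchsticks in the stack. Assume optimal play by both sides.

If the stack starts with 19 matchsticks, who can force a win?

Player 1 wins.

Compute win/loss labels from the base case upward. A position with no move is L. Any other position is W if it can reach an L in one move, else L.
n=0: no move → L
n=1: no move → L
n=2: no move → L
n=3: →0(L), so W
n=4: →1(L), so W
n=5: →2(L), so W
n=6: →3(W) only, which is W, so L
n=7: →4(W) only, which is W, so L
n=8: →0(L), so W
n=9: →6(L), so W
n=10: →7(L), so W
n=11: →8(W), 3(W) — all W, so L
n=12: →9(W), 4(W) — all W, so L
n=13: →10(W), 5(W) — all W, so L
n=14: →11(L), so W
n=15: →12(L), so W
n=16: →13(L), so W
n=17: →14(W), 9(W) — all W, so L
n=18: →15(W), 10(W) — all W, so L
n=19: →11(L), so W
The starting position 19 is W: Player 1 should remove 8, leaving 11, handing over an L position.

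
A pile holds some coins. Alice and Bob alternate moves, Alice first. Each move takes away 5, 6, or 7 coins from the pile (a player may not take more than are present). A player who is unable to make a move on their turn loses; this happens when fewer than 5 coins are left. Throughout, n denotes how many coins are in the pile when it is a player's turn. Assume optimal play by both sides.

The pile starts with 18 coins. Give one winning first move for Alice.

Work bottom-up. With no move the player to move loses. Otherwise the position is W if at least one move leads to an L position for the opponent, and L if every move leads to a W.
n=0: no move → L
n=1: no move → L
n=2: no move → L
n=3: no move → L
n=4: no move → L
n=5: can move to 0, which is L ⇒ W
n=6: can move to 1, which is L ⇒ W
n=7: can move to 2, which is L ⇒ W
n=8: can move to 3, which is L ⇒ W
n=9: can move to 4, which is L ⇒ W
n=10: can move to 4, which is L ⇒ W
n=11: can move to 4, which is L ⇒ W
n=12: moves to 7(W), 6(W), 5(W); every one is W ⇒ L
n=13: moves to 8(W), 7(W), 6(W); every one is W ⇒ L
n=14: moves to 9(W), 8(W), 7(W); every one is W ⇒ L
n=15: moves to 10(W), 9(W), 8(W); every one is W ⇒ L
n=16: moves to 11(W), 10(W), 9(W); every one is W ⇒ L
n=17: can move to 12, which is L ⇒ W
n=18: can move to 13, which is L ⇒ W
From 18, the L positions reachable in one move are: 13, 12. Any move reaching one of these is winning.

Remove 5, leaving 13.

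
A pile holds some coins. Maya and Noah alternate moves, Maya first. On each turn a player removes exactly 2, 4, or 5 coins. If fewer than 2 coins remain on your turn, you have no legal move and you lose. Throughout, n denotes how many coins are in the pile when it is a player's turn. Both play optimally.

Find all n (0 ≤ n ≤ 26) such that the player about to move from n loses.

0, 1, 7, 8, 14, 15, 21, 22

Build the W/L table. Terminal = L. A non-terminal position is W if it has a move to some L; otherwise it is L.
n=0: no move → L
n=1: no move → L
n=2: can move to 0, which is L ⇒ W
n=3: can move to 1, which is L ⇒ W
n=4: can move to 0, which is L ⇒ W
n=5: can move to 1, which is L ⇒ W
n=6: can move to 1, which is L ⇒ W
n=7: moves to 5(W), 3(W), 2(W); every one is W ⇒ L
n=8: moves to 6(W), 4(W), 3(W); every one is W ⇒ L
n=9: can move to 7, which is L ⇒ W
n=10: can move to 8, which is L ⇒ W
n=11: can move to 7, which is L ⇒ W
n=12: can move to 8, which is L ⇒ W
n=13: can move to 8, which is L ⇒ W
n=14: moves to 12(W), 10(W), 9(W); every one is W ⇒ L
n=15: moves to 13(W), 11(W), 10(W); every one is W ⇒ L
n=16: can move to 14, which is L ⇒ W
n=17: can move to 15, which is L ⇒ W
n=18: can move to 14, which is L ⇒ W
n=19: can move to 15, which is L ⇒ W
n=20: can move to 15, which is L ⇒ W
n=21: moves to 19(W), 17(W), 16(W); every one is W ⇒ L
n=22: moves to 20(W), 18(W), 17(W); every one is W ⇒ L
n=23: can move to 21, which is L ⇒ W
n=24: can move to 22, which is L ⇒ W
n=25: can move to 21, which is L ⇒ W
n=26: can move to 22, which is L ⇒ W
Reading off the rows marked L gives the requested list; there are 8 such values of n.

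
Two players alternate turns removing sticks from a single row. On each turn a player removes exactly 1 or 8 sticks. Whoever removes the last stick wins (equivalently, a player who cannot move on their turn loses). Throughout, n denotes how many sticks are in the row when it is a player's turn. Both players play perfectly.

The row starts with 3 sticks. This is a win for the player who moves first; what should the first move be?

Label each position W (a win for the player to move) or L (a loss). A position with no legal move is L; any other position is W exactly when some move reaches an L, and L when every move reaches a W.
n=0: no move → L
n=1: can move to 0, which is L ⇒ W
n=2: the only move is to 1(W), a W ⇒ L
n=3: can move to 2, which is L ⇒ W
From 3, the L positions reachable in one move are: 2.

Remove 1, leaving 2.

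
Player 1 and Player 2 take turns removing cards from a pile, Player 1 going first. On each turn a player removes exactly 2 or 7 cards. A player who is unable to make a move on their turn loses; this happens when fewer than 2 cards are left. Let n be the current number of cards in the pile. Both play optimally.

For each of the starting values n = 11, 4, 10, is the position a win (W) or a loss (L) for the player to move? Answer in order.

11: W, 4: L, 10: L

Use the standard recursion: the mover loses at a terminal position; elsewhere, the mover wins exactly when some move hands the opponent an L position.
n=0: no move → L
n=1: no move → L
n=2: reaches L-position 0 → W
n=3: reaches L-position 1 → W
n=4: only reaches 2(W), which is W → L
n=5: only reaches 3(W), which is W → L
n=6: reaches L-position 4 → W
n=7: reaches L-position 5 → W
n=8: reaches L-position 1 → W
n=9: only reaches 7(W), 2(W), all W → L
n=10: only reaches 8(W), 3(W), all W → L
n=11: reaches L-position 9 → W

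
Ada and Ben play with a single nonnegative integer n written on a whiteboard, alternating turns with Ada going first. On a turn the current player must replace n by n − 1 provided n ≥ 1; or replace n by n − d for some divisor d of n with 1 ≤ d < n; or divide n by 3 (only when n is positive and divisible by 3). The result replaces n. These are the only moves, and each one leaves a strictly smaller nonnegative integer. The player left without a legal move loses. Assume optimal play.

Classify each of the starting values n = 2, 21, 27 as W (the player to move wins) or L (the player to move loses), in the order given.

2: L, 21: W, 27: W

Positions with no move are L. A position that does have a move is losing for the player to move precisely when every available move leads to a winning position for the opponent. Fill in the labels:
n=0: no move → L
n=1: W (go to 0, an L position)
n=2: L (sole option 1(W) is W)
n=3: W (go to 2, an L position)
n=4: W (go to 2, an L position)
n=5: L (sole option 4(W) is W)
n=6: W (go to 2, an L position)
n=7: L (sole option 6(W) is W)
n=8: W (go to 7, an L position)
n=9: L (options 3(W), 6(W), 8(W) are all W)
n=10: W (go to 5, an L position)
n=11: L (sole option 10(W) is W)
n=12: W (go to 9, an L position)
n=13: L (sole option 12(W) is W)
n=14: W (go to 7, an L position)
n=15: W (go to 5, an L position)
n=16: L (options 8(W), 12(W), 14(W), 15(W) are all W)
n=17: W (go to 16, an L position)
n=18: W (go to 9, an L position)
n=19: L (sole option 18(W) is W)
n=20: W (go to 16, an L position)
n=21: W (go to 7, an L position)
n=22: W (go to 11, an L position)
n=23: L (sole option 22(W) is W)
n=24: W (go to 16, an L position)
n=25: L (options 20(W), 24(W) are all W)
n=26: W (go to 13, an L position)
n=27: W (go to 9, an L position)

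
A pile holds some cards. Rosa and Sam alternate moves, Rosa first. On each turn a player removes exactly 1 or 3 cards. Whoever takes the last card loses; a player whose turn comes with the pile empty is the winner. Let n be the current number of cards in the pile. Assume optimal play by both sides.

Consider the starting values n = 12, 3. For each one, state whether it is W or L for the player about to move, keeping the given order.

Work bottom-up. With no move the player to move wins. Otherwise the position is W if at least one move leads to an L position for the opponent, and L if every move leads to a W.
n=0: no move; the opponent has just taken the last card and therefore loses → W
n=1: L (sole option 0(W) is W)
n=2: W (go to 1, an L position)
n=3: L (options 2(W), 0(W) are all W)
n=4: W (go to 3, an L position)
n=5: L (options 4(W), 2(W) are all W)
n=6: W (go to 5, an L position)
n=7: L (options 6(W), 4(W) are all W)
n=8: W (go to 7, an L position)
n=9: L (options 8(W), 6(W) are all W)
n=10: W (go to 9, an L position)
n=11: L (options 10(W), 8(W) are all W)
n=12: W (go to 11, an L position)

12: W, 3: L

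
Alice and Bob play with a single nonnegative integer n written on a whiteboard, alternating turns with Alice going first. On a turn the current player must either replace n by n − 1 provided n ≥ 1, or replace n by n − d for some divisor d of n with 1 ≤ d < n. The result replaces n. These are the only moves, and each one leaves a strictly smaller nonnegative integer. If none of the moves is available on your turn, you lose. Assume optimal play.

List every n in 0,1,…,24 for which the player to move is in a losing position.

0, 2, 5, 7, 9, 11, 13, 15, 17, 19, 21, 23

Label each position W (a win for the player to move) or L (a loss). A position with no legal move is L; any other position is W exactly when some move reaches an L, and L when every move reaches a W.
n=0: no move → L
n=1: reaches L-position 0 → W
n=2: only reaches 1(W), which is W → L
n=3: reaches L-position 2 → W
n=4: reaches L-position 2 → W
n=5: only reaches 4(W), which is W → L
n=6: reaches L-position 5 → W
n=7: only reaches 6(W), which is W → L
n=8: reaches L-position 7 → W
n=9: only reaches 6(W), 8(W), all W → L
n=10: reaches L-position 5 → W
n=11: only reaches 10(W), which is W → L
n=12: reaches L-position 9 → W
n=13: only reaches 12(W), which is W → L
n=14: reaches L-position 7 → W
n=15: only reaches 10(W), 12(W), 14(W), all W → L
n=16: reaches L-position 15 → W
n=17: only reaches 16(W), which is W → L
n=18: reaches L-position 9 → W
n=19: only reaches 18(W), which is W → L
n=20: reaches L-position 15 → W
n=21: only reaches 14(W), 18(W), 20(W), all W → L
n=22: reaches L-position 11 → W
n=23: only reaches 22(W), which is W → L
n=24: reaches L-position 21 → W
The losing starting values of n are exactly the entries labelled L in this table (12 of them).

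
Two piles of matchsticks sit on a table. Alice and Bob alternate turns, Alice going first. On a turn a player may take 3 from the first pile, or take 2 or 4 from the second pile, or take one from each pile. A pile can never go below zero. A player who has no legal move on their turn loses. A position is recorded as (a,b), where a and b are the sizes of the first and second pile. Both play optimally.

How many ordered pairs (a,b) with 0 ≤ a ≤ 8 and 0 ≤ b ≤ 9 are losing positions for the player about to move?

35

Work bottom-up. With no move the player to move loses. Otherwise the position is W if at least one move leads to an L position for the opponent, and L if every move leads to a W.
Every move lowers a or b (never raises either), so fill the grid row by row in increasing a, and left to right within a row: each cell's successors are then already labelled.
      b=0  b=1  b=2  b=3  b=4  b=5  b=6  b=7  b=8  b=9
a=0:    L    L    W    W    W    W    L    L    W    W
a=1:    L    W    W    L    W    W    L    W    W    L
a=2:    L    W    W    L    W    W    L    W    W    L
a=3:    W    W    L    L    W    W    W    W    L    L
a=4:    W    L    L    W    W    W    W    L    L    W
a=5:    W    L    W    W    L    W    W    L    W    W
a=6:    L    L    W    W    W    W    L    L    W    W
a=7:    L    W    W    L    W    W    L    W    W    L
a=8:    L    W    W    L    W    W    L    W    W    L
Cells with no legal move (terminal, hence L): (0,0), (0,1), (1,0), (2,0).
The remaining L cells, each justified by listing all of its moves:
(0,6): L (options (0,4)(W), (0,2)(W) are all W)
(0,7): L (options (0,5)(W), (0,3)(W) are all W)
(1,3): L (options (1,1)(W), (0,2)(W) are all W)
(1,6): L (options (1,4)(W), (1,2)(W), (0,5)(W) are all W)
(1,9): L (options (1,7)(W), (1,5)(W), (0,8)(W) are all W)
(2,3): L (options (2,1)(W), (1,2)(W) are all W)
(2,6): L (options (2,4)(W), (2,2)(W), (1,5)(W) are all W)
(2,9): L (options (2,7)(W), (2,5)(W), (1,8)(W) are all W)
(3,2): L (options (0,2)(W), (3,0)(W), (2,1)(W) are all W)
(3,3): L (options (0,3)(W), (3,1)(W), (2,2)(W) are all W)
(3,8): L (options (0,8)(W), (3,6)(W), (3,4)(W), (2,7)(W) are all W)
(3,9): L (options (0,9)(W), (3,7)(W), (3,5)(W), (2,8)(W) are all W)
(4,1): L (options (1,1)(W), (3,0)(W) are all W)
(4,2): L (options (1,2)(W), (4,0)(W), (3,1)(W) are all W)
(4,7): L (options (1,7)(W), (4,5)(W), (4,3)(W), (3,6)(W) are all W)
(4,8): L (options (1,8)(W), (4,6)(W), (4,4)(W), (3,7)(W) are all W)
(5,1): L (options (2,1)(W), (4,0)(W) are all W)
(5,4): L (options (2,4)(W), (5,2)(W), (5,0)(W), (4,3)(W) are all W)
(5,7): L (options (2,7)(W), (5,5)(W), (5,3)(W), (4,6)(W) are all W)
(6,0): L (sole option (3,0)(W) is W)
(6,1): L (options (3,1)(W), (5,0)(W) are all W)
(6,6): L (options (3,6)(W), (6,4)(W), (6,2)(W), (5,5)(W) are all W)
(6,7): L (options (3,7)(W), (6,5)(W), (6,3)(W), (5,6)(W) are all W)
(7,0): L (sole option (4,0)(W) is W)
(7,3): L (options (4,3)(W), (7,1)(W), (6,2)(W) are all W)
(7,6): L (options (4,6)(W), (7,4)(W), (7,2)(W), (6,5)(W) are all W)
(7,9): L (options (4,9)(W), (7,7)(W), (7,5)(W), (6,8)(W) are all W)
(8,0): L (sole option (5,0)(W) is W)
(8,3): L (options (5,3)(W), (8,1)(W), (7,2)(W) are all W)
(8,6): L (options (5,6)(W), (8,4)(W), (8,2)(W), (7,5)(W) are all W)
(8,9): L (options (5,9)(W), (8,7)(W), (8,5)(W), (7,8)(W) are all W)
Every other cell has at least one move into one of the L cells above, so it is W.
L cells per row: a=0: 4, a=1: 4, a=2: 4, a=3: 4, a=4: 4, a=5: 3, a=6: 4, a=7: 4, a=8: 4; total 35.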